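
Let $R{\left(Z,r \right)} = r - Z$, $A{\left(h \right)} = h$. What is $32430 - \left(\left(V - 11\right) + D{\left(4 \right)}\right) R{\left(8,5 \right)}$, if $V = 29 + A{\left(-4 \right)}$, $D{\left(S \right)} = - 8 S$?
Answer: $32376$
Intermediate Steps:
$V = 25$ ($V = 29 - 4 = 25$)
$32430 - \left(\left(V - 11\right) + D{\left(4 \right)}\right) R{\left(8,5 \right)} = 32430 - \left(\left(25 - 11\right) - 32\right) \left(5 - 8\right) = 32430 - \left(14 - 32\right) \left(5 - 8\right) = 32430 - \left(-18\right) \left(-3\right) = 32430 - 54 = 32376$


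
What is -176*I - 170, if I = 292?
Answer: -51562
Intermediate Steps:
-176*I - 170 = -176*292 - 170 = -51392 - 170 = -51562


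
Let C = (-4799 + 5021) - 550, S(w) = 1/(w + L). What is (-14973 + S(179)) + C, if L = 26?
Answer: -3136704/205 ≈ -15301.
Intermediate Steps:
S(w) = 1/(26 + w) (S(w) = 1/(w + 26) = 1/(26 + w))
C = -328 (C = 222 - 550 = -328)
(-14973 + S(179)) + C = (-14973 + 1/(26 + 179)) - 328 = (-14973 + 1/205) - 328 = -3069464/205 - 328 = -3136704/205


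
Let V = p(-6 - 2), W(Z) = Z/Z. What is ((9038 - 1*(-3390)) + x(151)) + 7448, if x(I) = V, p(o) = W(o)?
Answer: 19877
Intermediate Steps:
W(Z) = 1
p(o) = 1
V = 1
x(I) = 1
((9038 - 1*(-3390)) + x(151)) + 7448 = ((9038 - 1*(-3390)) + 1) + 7448 = ((9038 + 3390) + 1) + 7448 = (12428 + 1) + 7448 = 12429 + 7448 = 19877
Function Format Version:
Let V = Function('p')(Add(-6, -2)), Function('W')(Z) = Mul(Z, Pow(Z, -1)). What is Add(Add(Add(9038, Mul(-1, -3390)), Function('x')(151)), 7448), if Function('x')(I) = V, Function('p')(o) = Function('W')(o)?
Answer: 19877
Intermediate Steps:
Function('W')(Z) = 1
Function('p')(o) = 1
V = 1
Function('x')(I) = 1
Add(Add(Add(9038, Mul(-1, -3390)), Function('x')(151)), 7448) = Add(Add(Add(9038, Mul(-1, -3390)), 1), 7448) = Add(Add(Add(9038, 3390), 1), 7448) = Add(Add(12428, 1), 7448) = Add(12429, 7448) = 19877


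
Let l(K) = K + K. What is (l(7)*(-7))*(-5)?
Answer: 490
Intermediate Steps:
l(K) = 2*K
(l(7)*(-7))*(-5) = ((2*7)*(-7))*(-5) = (14*(-7))*(-5) = -98*(-5) = 490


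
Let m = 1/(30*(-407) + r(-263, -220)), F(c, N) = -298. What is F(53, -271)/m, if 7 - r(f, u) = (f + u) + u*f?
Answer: 20734840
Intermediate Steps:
r(f, u) = 7 - f - u - f*u (r(f, u) = 7 - ((f + u) + u*f) = 7 - ((f + u) + f*u) = 7 - (f + u + f*u) = 7 + (-f - u - f*u) = 7 - f - u - f*u)
m = -1/69580 (m = 1/(30*(-407) + (7 - 1*(-263) - 1*(-220) - 1*(-263)*(-220))) = 1/(-12210 + (7 + 263 + 220 - 57860)) = 1/(-12210 - 57370) = 1/(-69580) = -1/69580 ≈ -1.4372e-5)
F(53, -271)/m = -298/(-1/69580) = -298*(-69580) = 20734840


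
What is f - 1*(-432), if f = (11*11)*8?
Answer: 1400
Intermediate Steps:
f = 968 (f = 121*8 = 968)
f - 1*(-432) = 968 - 1*(-432) = 968 + 432 = 1400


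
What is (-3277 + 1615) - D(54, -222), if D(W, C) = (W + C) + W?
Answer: -1548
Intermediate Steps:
D(W, C) = C + 2*W (D(W, C) = (C + W) + W = C + 2*W)
(-3277 + 1615) - D(54, -222) = (-3277 + 1615) - (-222 + 2*54) = -1662 - (-222 + 108) = -1662 - 1*(-114) = -1662 + 114 = -1548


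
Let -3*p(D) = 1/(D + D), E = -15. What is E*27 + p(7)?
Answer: -17011/42 ≈ -405.02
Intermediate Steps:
p(D) = -1/(6*D) (p(D) = -1/(3*(D + D)) = -1/(2*D)/3 = -1/(6*D))
E*27 + p(7) = -15*27 - ⅙/7 = -405 - ⅙*⅐ = -405 - 1/42 = -17011/42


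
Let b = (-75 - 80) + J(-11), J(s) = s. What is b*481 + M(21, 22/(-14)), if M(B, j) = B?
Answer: -79825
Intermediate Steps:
b = -166 (b = (-75 - 80) - 11 = -155 - 11 = -166)
b*481 + M(21, 22/(-14)) = -166*481 + 21 = -79846 + 21 = -79825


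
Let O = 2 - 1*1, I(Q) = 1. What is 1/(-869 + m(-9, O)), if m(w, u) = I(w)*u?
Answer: -1/868 ≈ -0.0011521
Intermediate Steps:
O = 1 (O = 2 - 1 = 1)
m(w, u) = u (m(w, u) = 1*u = u)
1/(-869 + m(-9, O)) = 1/(-869 + 1) = 1/(-868) = -1/868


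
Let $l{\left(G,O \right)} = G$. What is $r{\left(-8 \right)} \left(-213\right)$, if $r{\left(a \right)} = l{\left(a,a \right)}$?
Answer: $1704$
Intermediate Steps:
$r{\left(a \right)} = a$
$r{\left(-8 \right)} \left(-213\right) = \left(-8\right) \left(-213\right) = 1704$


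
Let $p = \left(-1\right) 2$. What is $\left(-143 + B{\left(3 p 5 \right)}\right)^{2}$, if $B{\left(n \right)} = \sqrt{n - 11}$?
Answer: $\left(143 - i \sqrt{41}\right)^{2} \approx 20408.0 - 1831.3 i$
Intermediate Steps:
$p = -2$
$B{\left(n \right)} = \sqrt{-11 + n}$
$\left(-143 + B{\left(3 p 5 \right)}\right)^{2} = \left(-143 + \sqrt{-11 + 3 \left(-2\right) 5}\right)^{2} = \left(-143 + \sqrt{-11 - 30}\right)^{2} = \left(-143 + \sqrt{-41}\right)^{2} = \left(-143 + i \sqrt{41}\right)^{2}$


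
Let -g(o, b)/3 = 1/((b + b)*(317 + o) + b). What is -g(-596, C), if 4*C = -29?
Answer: 12/16153 ≈ 0.00074290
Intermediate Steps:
C = -29/4 (C = (¼)*(-29) = -29/4 ≈ -7.2500)
g(o, b) = -3/(b + 2*b*(317 + o)) (g(o, b) = -3/((b + b)*(317 + o) + b) = -3/((2*b)*(317 + o) + b) = -3/(2*b*(317 + o) + b) = -3/(b + 2*b*(317 + o)))
-g(-596, C) = -(-3)/((-29/4)*(635 + 2*(-596))) = -(-3)*(-4)/(29*(635 - 1192)) = -(-3)*(-4)/(29*(-557)) = -(-3)*(-4)*(-1)/(29*557) = -1*(-12/16153) = 12/16153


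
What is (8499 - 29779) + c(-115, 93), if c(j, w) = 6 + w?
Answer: -21181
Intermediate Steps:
(8499 - 29779) + c(-115, 93) = (8499 - 29779) + (6 + 93) = -21280 + 99 = -21181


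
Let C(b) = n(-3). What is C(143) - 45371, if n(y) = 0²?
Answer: -45371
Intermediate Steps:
n(y) = 0
C(b) = 0
C(143) - 45371 = 0 - 45371 = -45371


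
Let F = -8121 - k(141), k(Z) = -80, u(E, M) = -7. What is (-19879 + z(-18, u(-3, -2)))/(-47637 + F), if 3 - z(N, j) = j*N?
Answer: 10001/27839 ≈ 0.35924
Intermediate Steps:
z(N, j) = 3 - N*j (z(N, j) = 3 - j*N = 3 - N*j)
F = -8041 (F = -8121 - 1*(-80) = -8121 + 80 = -8041)
(-19879 + z(-18, u(-3, -2)))/(-47637 + F) = (-19879 + (3 - 1*(-18)*(-7)))/(-47637 - 8041) = (-19879 + (3 - 126))/(-55678) = (-19879 - 123)*(-1/55678) = -20002*(-1/55678) = 10001/27839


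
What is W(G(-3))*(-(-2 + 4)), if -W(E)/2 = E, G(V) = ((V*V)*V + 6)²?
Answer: 1764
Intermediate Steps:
G(V) = (6 + V³)² (G(V) = (V²*V + 6)² = (V³ + 6)² = (6 + V³)²)
W(E) = -2*E
W(G(-3))*(-(-2 + 4)) = (-2*(6 + (-3)³)²)*(-(-2 + 4)) = (-2*(6 - 27)²)*(-1*2) = -2*(-21)²*(-2) = -2*441*(-2) = -882*(-2) = 1764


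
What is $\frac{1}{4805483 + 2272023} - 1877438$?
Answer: $- \frac{13287578709627}{7077506} \approx -1.8774 \cdot 10^{6}$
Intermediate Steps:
$\frac{1}{4805483 + 2272023} - 1877438 = \frac{1}{7077506} - 1877438 = - \frac{13287578709627}{7077506}$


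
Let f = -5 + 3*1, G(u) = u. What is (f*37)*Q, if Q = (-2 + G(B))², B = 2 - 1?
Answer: -74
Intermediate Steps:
B = 1
f = -2 (f = -5 + 3 = -2)
Q = 1 (Q = (-2 + 1)² = (-1)² = 1)
(f*37)*Q = -2*37*1 = -74*1 = -74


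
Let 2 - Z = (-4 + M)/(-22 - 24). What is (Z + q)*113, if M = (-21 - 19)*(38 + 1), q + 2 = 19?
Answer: -1695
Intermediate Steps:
q = 17 (q = -2 + 19 = 17)
M = -1560 (M = -40*39 = -1560)
Z = -32 (Z = 2 - (-4 - 1560)/(-22 - 24) = 2 - (-1564)/(-46) = 2 - (-1564)*(-1)/46 = 2 - 1*34 = 2 - 34 = -32)
(Z + q)*113 = (-32 + 17)*113 = -15*113 = -1695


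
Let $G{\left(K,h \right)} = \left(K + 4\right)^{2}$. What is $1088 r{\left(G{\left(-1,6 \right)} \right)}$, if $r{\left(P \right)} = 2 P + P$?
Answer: $29376$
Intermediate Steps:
$G{\left(K,h \right)} = \left(4 + K\right)^{2}$
$r{\left(P \right)} = 3 P$
$1088 r{\left(G{\left(-1,6 \right)} \right)} = 1088 \cdot 3 \left(4 - 1\right)^{2} = 1088 \cdot 3 \cdot 3^{2} = 1088 \cdot 3 \cdot 9 = 1088 \cdot 27 = 29376$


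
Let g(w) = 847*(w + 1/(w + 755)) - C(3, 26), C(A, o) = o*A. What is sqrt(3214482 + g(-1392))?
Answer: sqrt(16854970769)/91 ≈ 1426.7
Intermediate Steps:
C(A, o) = A*o
g(w) = -78 + 847*w + 847/(755 + w) (g(w) = 847*(w + 1/(w + 755)) - 3*26 = 847*(w + 1/(755 + w)) - 1*78 = (847*w + 847/(755 + w)) - 78 = -78 + 847*w + 847/(755 + w))
sqrt(3214482 + g(-1392)) = sqrt(3214482 + (-58043 + 847*(-1392)**2 + 639407*(-1392))/(755 - 1392)) = sqrt(3214482 + (-58043 + 847*1937664 - 890054544)/(-637)) = sqrt(3214482 - (-58043 + 1641201408 - 890054544)/637) = sqrt(3214482 - 1/637*751088821) = sqrt(3214482 - 107298403/91) = sqrt(185219459/91) = sqrt(16854970769)/91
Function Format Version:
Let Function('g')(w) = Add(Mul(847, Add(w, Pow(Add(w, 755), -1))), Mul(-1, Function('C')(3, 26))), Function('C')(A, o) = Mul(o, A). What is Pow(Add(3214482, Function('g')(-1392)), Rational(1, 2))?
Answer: Mul(Rational(1, 91), Pow(16854970769, Rational(1, 2))) ≈ 1426.7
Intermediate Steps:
Function('C')(A, o) = Mul(A, o)
Function('g')(w) = Add(-78, Mul(847, w), Mul(847, Pow(Add(755, w), -1))) (Function('g')(w) = Add(Mul(847, Add(w, Pow(Add(w, 755), -1))), Mul(-1, Mul(3, 26))) = Add(Mul(847, Add(w, Pow(Add(755, w), -1))), Mul(-1, 78)) = Add(Add(Mul(847, w), Mul(847, Pow(Add(755, w), -1))), -78) = Add(-78, Mul(847, w), Mul(847, Pow(Add(755, w), -1))))
Pow(Add(3214482, Function('g')(-1392)), Rational(1, 2)) = Pow(Add(3214482, Mul(Pow(Add(755, -1392), -1), Add(-58043, Mul(847, Pow(-1392, 2)), Mul(639407, -1392)))), Rational(1, 2)) = Pow(Add(3214482, Mul(Pow(-637, -1), Add(-58043, Mul(847, 1937664), -890054544))), Rational(1, 2)) = Pow(Add(3214482, Mul(Rational(-1, 637), Add(-58043, 1641201408, -890054544))), Rational(1, 2)) = Pow(Add(3214482, Mul(Rational(-1, 637), 751088821)), Rational(1, 2)) = Pow(Add(3214482, Rational(-107298403, 91)), Rational(1, 2)) = Pow(Rational(185219459, 91), Rational(1, 2)) = Mul(Rational(1, 91), Pow(16854970769, Rational(1, 2)))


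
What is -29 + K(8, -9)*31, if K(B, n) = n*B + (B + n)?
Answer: -2292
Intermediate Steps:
K(B, n) = B + n + B*n (K(B, n) = B*n + (B + n) = B + n + B*n)
-29 + K(8, -9)*31 = -29 + (8 - 9 + 8*(-9))*31 = -29 + (8 - 9 - 72)*31 = -29 - 73*31 = -29 - 2263 = -2292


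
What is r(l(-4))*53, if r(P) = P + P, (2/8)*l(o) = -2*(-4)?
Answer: 3392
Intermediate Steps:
l(o) = 32 (l(o) = 4*(-2*(-4)) = 4*8 = 32)
r(P) = 2*P
r(l(-4))*53 = (2*32)*53 = 64*53 = 3392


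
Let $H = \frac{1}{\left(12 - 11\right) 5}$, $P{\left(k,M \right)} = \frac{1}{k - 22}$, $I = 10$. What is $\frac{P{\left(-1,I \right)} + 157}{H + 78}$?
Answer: $\frac{18050}{8993} \approx 2.0071$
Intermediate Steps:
$P{\left(k,M \right)} = \frac{1}{-22 + k}$
$H = \frac{1}{5}$ ($H = \frac{1}{1 \cdot 5} = \frac{1}{5} \approx 0.2$)
$\frac{P{\left(-1,I \right)} + 157}{H + 78} = \frac{\frac{1}{-22 - 1} + 157}{\frac{1}{5} + 78} = \frac{\frac{1}{-23} + 157}{\frac{391}{5}} = \left(- \frac{1}{23} + 157\right) \frac{5}{391} = \frac{3610}{23} \cdot \frac{5}{391} = \frac{18050}{8993}$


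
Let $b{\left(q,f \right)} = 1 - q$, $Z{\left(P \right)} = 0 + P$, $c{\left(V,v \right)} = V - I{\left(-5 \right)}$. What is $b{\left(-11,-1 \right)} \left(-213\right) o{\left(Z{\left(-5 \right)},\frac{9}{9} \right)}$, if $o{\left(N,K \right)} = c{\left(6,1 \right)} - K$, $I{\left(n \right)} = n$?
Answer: $-25560$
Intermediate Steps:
$c{\left(V,v \right)} = 5 + V$ ($c{\left(V,v \right)} = V - -5 = V + 5 = 5 + V$)
$Z{\left(P \right)} = P$
$o{\left(N,K \right)} = 11 - K$ ($o{\left(N,K \right)} = \left(5 + 6\right) - K = 11 - K$)
$b{\left(-11,-1 \right)} \left(-213\right) o{\left(Z{\left(-5 \right)},\frac{9}{9} \right)} = \left(1 - -11\right) \left(-213\right) \left(11 - \frac{9}{9}\right) = \left(1 + 11\right) \left(-213\right) \left(11 - 9 \cdot \frac{1}{9}\right) = 12 \left(-213\right) \left(11 - 1\right) = - 2556 \left(11 - 1\right) = \left(-2556\right) 10 = -25560$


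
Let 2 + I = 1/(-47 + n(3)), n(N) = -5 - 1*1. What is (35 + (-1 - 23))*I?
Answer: -1177/53 ≈ -22.208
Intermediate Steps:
n(N) = -6 (n(N) = -5 - 1 = -6)
I = -107/53 (I = -2 + 1/(-47 - 6) = -2 + 1/(-53) = -2 - 1/53 = -107/53 ≈ -2.0189)
(35 + (-1 - 23))*I = (35 + (-1 - 23))*(-107/53) = (35 - 24)*(-107/53) = 11*(-107/53) = -1177/53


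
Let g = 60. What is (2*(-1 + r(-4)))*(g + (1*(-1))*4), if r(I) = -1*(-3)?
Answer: 224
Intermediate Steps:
r(I) = 3
(2*(-1 + r(-4)))*(g + (1*(-1))*4) = (2*(-1 + 3))*(60 + (1*(-1))*4) = (2*2)*(60 - 1*4) = 4*(60 - 4) = 4*56 = 224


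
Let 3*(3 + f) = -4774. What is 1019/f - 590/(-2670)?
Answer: -534022/1277061 ≈ -0.41816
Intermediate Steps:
f = -4783/3 (f = -3 + (⅓)*(-4774) = -3 - 4774/3 = -4783/3 ≈ -1594.3)
1019/f - 590/(-2670) = 1019/(-4783/3) - 590/(-2670) = 1019*(-3/4783) - 590*(-1/2670) = -3057/4783 + 59/267 = -534022/1277061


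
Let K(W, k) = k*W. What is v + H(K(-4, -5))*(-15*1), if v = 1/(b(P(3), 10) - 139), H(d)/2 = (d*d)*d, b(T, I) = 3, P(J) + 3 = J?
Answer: -32640001/136 ≈ -2.4000e+5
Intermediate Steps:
P(J) = -3 + J
K(W, k) = W*k
H(d) = 2*d³ (H(d) = 2*((d*d)*d) = 2*(d²*d) = 2*d³)
v = -1/136 (v = 1/(3 - 139) = 1/(-136) = -1/136 ≈ -0.0073529)
v + H(K(-4, -5))*(-15*1) = -1/136 + (2*(-4*(-5))³)*(-15*1) = -1/136 + (2*20³)*(-15) = -1/136 + (2*8000)*(-15) = -1/136 + 16000*(-15) = -1/136 - 240000 = -32640001/136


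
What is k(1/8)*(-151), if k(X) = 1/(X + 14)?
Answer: -1208/113 ≈ -10.690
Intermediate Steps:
k(X) = 1/(14 + X)
k(1/8)*(-151) = -151/(14 + 1/8) = -151/(14 + ⅛) = -151/(113/8) = (8/113)*(-151) = -1208/113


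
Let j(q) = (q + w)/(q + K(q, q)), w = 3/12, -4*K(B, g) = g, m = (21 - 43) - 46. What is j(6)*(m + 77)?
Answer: 25/2 ≈ 12.500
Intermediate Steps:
m = -68 (m = -22 - 46 = -68)
K(B, g) = -g/4
w = ¼ (w = 3*(1/12) = ¼ ≈ 0.25000)
j(q) = 4*(¼ + q)/(3*q) (j(q) = (q + ¼)/(q - q/4) = (¼ + q)/((3*q/4)) = (¼ + q)*(4/(3*q)) = 4*(¼ + q)/(3*q))
j(6)*(m + 77) = ((⅓)*(1 + 4*6)/6)*(-68 + 77) = ((⅓)*(⅙)*(1 + 24))*9 = ((⅓)*(⅙)*25)*9 = (25/18)*9 = 25/2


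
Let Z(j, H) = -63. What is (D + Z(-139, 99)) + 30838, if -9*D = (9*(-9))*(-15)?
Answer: 30640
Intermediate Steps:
D = -135 (D = -9*(-9)*(-15)/9 = -(-9)*(-15) = -⅑*1215 = -135)
(D + Z(-139, 99)) + 30838 = (-135 - 63) + 30838 = -198 + 30838 = 30640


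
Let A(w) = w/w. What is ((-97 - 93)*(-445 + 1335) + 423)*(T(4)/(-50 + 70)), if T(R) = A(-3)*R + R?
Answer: -337354/5 ≈ -67471.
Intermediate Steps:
A(w) = 1
T(R) = 2*R (T(R) = 1*R + R = R + R = 2*R)
((-97 - 93)*(-445 + 1335) + 423)*(T(4)/(-50 + 70)) = ((-97 - 93)*(-445 + 1335) + 423)*((2*4)/(-50 + 70)) = (-190*890 + 423)*(8/20) = (-169100 + 423)*(8*(1/20)) = -168677*⅖ = -337354/5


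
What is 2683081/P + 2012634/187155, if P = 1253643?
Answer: 336141838913/26069506185 ≈ 12.894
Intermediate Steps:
2683081/P + 2012634/187155 = 2683081/1253643 + 2012634/187155 = 2683081*(1/1253643) + 2012634*(1/187155) = 2683081/1253643 + 223626/20795 = 336141838913/26069506185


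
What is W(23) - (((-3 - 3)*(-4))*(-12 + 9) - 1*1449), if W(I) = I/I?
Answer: 1522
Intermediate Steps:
W(I) = 1
W(23) - (((-3 - 3)*(-4))*(-12 + 9) - 1*1449) = 1 - (((-3 - 3)*(-4))*(-12 + 9) - 1*1449) = 1 - (-6*(-4)*(-3) - 1449) = 1 - (24*(-3) - 1449) = 1 - (-72 - 1449) = 1 - 1*(-1521) = 1 + 1521 = 1522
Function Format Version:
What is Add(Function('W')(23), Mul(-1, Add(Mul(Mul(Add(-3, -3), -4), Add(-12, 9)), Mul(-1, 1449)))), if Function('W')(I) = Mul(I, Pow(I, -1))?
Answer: 1522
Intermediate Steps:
Function('W')(I) = 1
Add(Function('W')(23), Mul(-1, Add(Mul(Mul(Add(-3, -3), -4), Add(-12, 9)), Mul(-1, 1449)))) = Add(1, Mul(-1, Add(Mul(Mul(Add(-3, -3), -4), Add(-12, 9)), Mul(-1, 1449)))) = Add(1, Mul(-1, Add(Mul(Mul(-6, -4), -3), -1449))) = Add(1, Mul(-1, Add(Mul(24, -3), -1449))) = Add(1, Mul(-1, Add(-72, -1449))) = Add(1, Mul(-1, -1521)) = Add(1, 1521) = 1522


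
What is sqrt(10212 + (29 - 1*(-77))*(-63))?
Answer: sqrt(3534) ≈ 59.447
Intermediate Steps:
sqrt(10212 + (29 - 1*(-77))*(-63)) = sqrt(10212 + (29 + 77)*(-63)) = sqrt(10212 + 106*(-63)) = sqrt(10212 - 6678) = sqrt(3534)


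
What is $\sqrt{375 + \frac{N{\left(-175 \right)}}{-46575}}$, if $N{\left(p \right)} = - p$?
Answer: $\frac{\sqrt{16068214}}{207} \approx 19.365$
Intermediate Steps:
$\sqrt{375 + \frac{N{\left(-175 \right)}}{-46575}} = \sqrt{375 + \frac{\left(-1\right) \left(-175\right)}{-46575}} = \sqrt{375 + 175 \left(- \frac{1}{46575}\right)} = \sqrt{375 - \frac{7}{1863}} = \sqrt{\frac{698618}{1863}} = \frac{\sqrt{16068214}}{207}$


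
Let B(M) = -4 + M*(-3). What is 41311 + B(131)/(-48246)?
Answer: 1993090903/48246 ≈ 41311.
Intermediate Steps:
B(M) = -4 - 3*M
41311 + B(131)/(-48246) = 41311 + (-4 - 3*131)/(-48246) = 41311 + (-4 - 393)*(-1/48246) = 41311 - 397*(-1/48246) = 41311 + 397/48246 = 1993090903/48246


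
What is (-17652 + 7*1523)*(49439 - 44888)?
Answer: -31816041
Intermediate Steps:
(-17652 + 7*1523)*(49439 - 44888) = (-17652 + 10661)*4551 = -6991*4551 = -31816041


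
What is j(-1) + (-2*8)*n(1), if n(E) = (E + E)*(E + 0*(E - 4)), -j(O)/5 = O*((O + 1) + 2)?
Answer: -22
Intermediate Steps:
j(O) = -5*O*(3 + O) (j(O) = -5*O*((O + 1) + 2) = -5*O*((1 + O) + 2) = -5*O*(3 + O))
n(E) = 2*E² (n(E) = (2*E)*(E + 0*(-4 + E)) = (2*E)*(E + 0) = (2*E)*E = 2*E²)
j(-1) + (-2*8)*n(1) = -5*(-1)*(3 - 1) + (-2*8)*(2*1²) = -5*(-1)*2 - 32 = 10 - 16*2 = 10 - 32 = -22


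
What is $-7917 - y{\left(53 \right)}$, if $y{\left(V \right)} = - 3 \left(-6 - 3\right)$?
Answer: $-7944$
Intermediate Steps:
$y{\left(V \right)} = 27$ ($y{\left(V \right)} = \left(-3\right) \left(-9\right) = 27$)
$-7917 - y{\left(53 \right)} = -7917 - 27 = -7944$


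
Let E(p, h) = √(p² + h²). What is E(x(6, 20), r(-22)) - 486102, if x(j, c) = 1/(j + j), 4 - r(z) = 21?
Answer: -486102 + √41617/12 ≈ -4.8609e+5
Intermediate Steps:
r(z) = -17 (r(z) = 4 - 1*21 = 4 - 21 = -17)
x(j, c) = 1/(2*j)
E(p, h) = √(h² + p²)
E(x(6, 20), r(-22)) - 486102 = √((-17)² + ((½)/6)²) - 486102 = √(289 + ((½)*(⅙))²) - 486102 = √(289 + (1/12)²) - 486102 = √(289 + 1/144) - 486102 = √(41617/144) - 486102 = √41617/12 - 486102 = -486102 + √41617/12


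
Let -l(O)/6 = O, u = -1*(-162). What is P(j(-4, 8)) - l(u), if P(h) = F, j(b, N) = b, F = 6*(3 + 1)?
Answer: 996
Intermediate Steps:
F = 24 (F = 6*4 = 24)
P(h) = 24
u = 162
l(O) = -6*O
P(j(-4, 8)) - l(u) = 24 - (-6)*162 = 24 - 1*(-972) = 24 + 972 = 996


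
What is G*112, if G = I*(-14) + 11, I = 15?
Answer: -22288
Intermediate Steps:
G = -199 (G = 15*(-14) + 11 = -210 + 11 = -199)
G*112 = -199*112 = -22288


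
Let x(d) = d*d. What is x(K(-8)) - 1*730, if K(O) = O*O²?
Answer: 261414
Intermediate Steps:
K(O) = O³
x(d) = d²
x(K(-8)) - 1*730 = ((-8)³)² - 1*730 = (-512)² - 730 = 262144 - 730 = 261414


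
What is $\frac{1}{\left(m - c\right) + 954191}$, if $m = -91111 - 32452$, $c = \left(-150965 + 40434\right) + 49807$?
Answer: $\frac{1}{891352} \approx 1.1219 \cdot 10^{-6}$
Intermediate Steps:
$c = -60724$ ($c = -110531 + 49807 = -60724$)
$m = -123563$
$\frac{1}{\left(m - c\right) + 954191} = \frac{1}{\left(-123563 - -60724\right) + 954191} = \frac{1}{\left(-123563 + 60724\right) + 954191} = \frac{1}{-62839 + 954191} = \frac{1}{891352}$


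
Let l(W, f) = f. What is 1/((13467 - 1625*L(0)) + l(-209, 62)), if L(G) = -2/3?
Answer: 3/43837 ≈ 6.8435e-5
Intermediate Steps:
L(G) = -⅔ (L(G) = -2*⅓ = -⅔)
1/((13467 - 1625*L(0)) + l(-209, 62)) = 1/((13467 - 1625*(-2)/3) + 62) = 1/((13467 - 1*(-3250/3)) + 62) = 1/((13467 + 3250/3) + 62) = 1/(43651/3 + 62) = 1/(43837/3) = 3/43837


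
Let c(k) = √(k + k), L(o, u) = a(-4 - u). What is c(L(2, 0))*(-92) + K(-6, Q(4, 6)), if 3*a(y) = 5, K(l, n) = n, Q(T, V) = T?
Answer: 4 - 92*√30/3 ≈ -163.97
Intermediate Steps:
a(y) = 5/3 (a(y) = (⅓)*5 = 5/3)
L(o, u) = 5/3
c(k) = √2*√k (c(k) = √(2*k) = √2*√k)
c(L(2, 0))*(-92) + K(-6, Q(4, 6)) = (√2*√(5/3))*(-92) + 4 = (√2*(√15/3))*(-92) + 4 = (√30/3)*(-92) + 4 = -92*√30/3 + 4 = 4 - 92*√30/3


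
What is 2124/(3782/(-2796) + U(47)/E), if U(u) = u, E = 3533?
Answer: -10490720616/6615197 ≈ -1585.9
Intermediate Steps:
2124/(3782/(-2796) + U(47)/E) = 2124/(3782/(-2796) + 47/3533) = 2124/(3782*(-1/2796) + 47*(1/3533)) = 2124/(-1891/1398 + 47/3533) = 2124/(-6615197/4939134) = 2124*(-4939134/6615197) = -10490720616/6615197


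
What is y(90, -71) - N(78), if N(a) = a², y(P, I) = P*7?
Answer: -5454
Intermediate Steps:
y(P, I) = 7*P
y(90, -71) - N(78) = 7*90 - 1*78² = 630 - 1*6084 = 630 - 6084 = -5454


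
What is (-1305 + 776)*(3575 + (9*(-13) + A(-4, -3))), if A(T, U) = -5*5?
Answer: -1816057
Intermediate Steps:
A(T, U) = -25
(-1305 + 776)*(3575 + (9*(-13) + A(-4, -3))) = (-1305 + 776)*(3575 + (9*(-13) - 25)) = -529*(3575 + (-117 - 25)) = -529*(3575 - 142) = -529*3433 = -1816057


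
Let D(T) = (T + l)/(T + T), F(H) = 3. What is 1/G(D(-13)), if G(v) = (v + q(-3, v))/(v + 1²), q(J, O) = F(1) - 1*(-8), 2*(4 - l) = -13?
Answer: 57/577 ≈ 0.098787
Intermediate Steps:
l = 21/2 (l = 4 - ½*(-13) = 4 + 13/2 = 21/2 ≈ 10.500)
D(T) = (21/2 + T)/(2*T) (D(T) = (T + 21/2)/(T + T) = (21/2 + T)/((2*T)) = (21/2 + T)*(1/(2*T)) = (21/2 + T)/(2*T))
q(J, O) = 11 (q(J, O) = 3 - 1*(-8) = 3 + 8 = 11)
G(v) = (11 + v)/(1 + v) (G(v) = (v + 11)/(v + 1²) = (11 + v)/(v + 1) = (11 + v)/(1 + v))
1/G(D(-13)) = 1/((11 + (¼)*(21 + 2*(-13))/(-13))/(1 + (¼)*(21 + 2*(-13))/(-13))) = 1/((11 + (¼)*(-1/13)*(21 - 26))/(1 + (¼)*(-1/13)*(21 - 26))) = 1/((11 + (¼)*(-1/13)*(-5))/(1 + (¼)*(-1/13)*(-5))) = 1/((11 + 5/52)/(1 + 5/52)) = 1/((577/52)/(57/52)) = 1/((52/57)*(577/52)) = 1/(577/57) = 57/577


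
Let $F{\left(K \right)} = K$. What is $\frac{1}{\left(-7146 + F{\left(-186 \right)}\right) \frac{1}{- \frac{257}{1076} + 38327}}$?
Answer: $- \frac{41239595}{7889232} \approx -5.2273$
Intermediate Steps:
$\frac{1}{\left(-7146 + F{\left(-186 \right)}\right) \frac{1}{- \frac{257}{1076} + 38327}} = \frac{1}{\left(-7146 - 186\right) \frac{1}{- \frac{257}{1076} + 38327}} = \frac{1}{\left(-7332\right) \frac{1}{\left(-257\right) \frac{1}{1076} + 38327}} = \frac{1}{\left(-7332\right) \frac{1}{- \frac{257}{1076} + 38327}} = \frac{1}{\left(-7332\right) \frac{1}{\frac{41239595}{1076}}} = \frac{1}{\left(-7332\right) \frac{1076}{41239595}} = \frac{1}{- \frac{7889232}{41239595}} = - \frac{41239595}{7889232}$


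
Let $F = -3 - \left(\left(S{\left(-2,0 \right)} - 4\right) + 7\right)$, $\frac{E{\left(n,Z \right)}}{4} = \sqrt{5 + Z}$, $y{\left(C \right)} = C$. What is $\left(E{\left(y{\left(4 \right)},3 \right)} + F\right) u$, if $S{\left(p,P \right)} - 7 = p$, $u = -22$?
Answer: $242 - 176 \sqrt{2} \approx -6.9016$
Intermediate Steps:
$S{\left(p,P \right)} = 7 + p$
$E{\left(n,Z \right)} = 4 \sqrt{5 + Z}$
$F = -11$ ($F = -3 - \left(\left(\left(7 - 2\right) - 4\right) + 7\right) = -3 - \left(\left(5 - 4\right) + 7\right) = -3 - \left(1 + 7\right) = -3 - 8 = -11$)
$\left(E{\left(y{\left(4 \right)},3 \right)} + F\right) u = \left(4 \sqrt{5 + 3} - 11\right) \left(-22\right) = \left(4 \sqrt{8} - 11\right) \left(-22\right) = \left(4 \cdot 2 \sqrt{2} - 11\right) \left(-22\right) = \left(8 \sqrt{2} - 11\right) \left(-22\right) = \left(-11 + 8 \sqrt{2}\right) \left(-22\right) = 242 - 176 \sqrt{2}$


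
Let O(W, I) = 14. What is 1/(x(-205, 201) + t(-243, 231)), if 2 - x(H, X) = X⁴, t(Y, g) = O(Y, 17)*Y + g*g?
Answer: -1/1632190840 ≈ -6.1267e-10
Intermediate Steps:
t(Y, g) = g² + 14*Y (t(Y, g) = 14*Y + g*g = 14*Y + g² = g² + 14*Y)
x(H, X) = 2 - X⁴
1/(x(-205, 201) + t(-243, 231)) = 1/((2 - 1*201⁴) + (231² + 14*(-243))) = 1/((2 - 1*1632240801) + (53361 - 3402)) = 1/((2 - 1632240801) + 49959) = 1/(-1632240799 + 49959) = 1/(-1632190840) = -1/1632190840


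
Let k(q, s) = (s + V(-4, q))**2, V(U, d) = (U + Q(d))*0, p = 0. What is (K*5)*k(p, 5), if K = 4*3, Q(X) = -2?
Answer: 1500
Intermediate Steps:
V(U, d) = 0 (V(U, d) = (U - 2)*0 = (-2 + U)*0 = 0)
K = 12
k(q, s) = s**2 (k(q, s) = (s + 0)**2 = s**2)
(K*5)*k(p, 5) = (12*5)*5**2 = 60*25 = 1500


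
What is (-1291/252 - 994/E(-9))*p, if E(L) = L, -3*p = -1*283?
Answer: 278189/28 ≈ 9935.3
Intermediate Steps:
p = 283/3 (p = -(-1)*283/3 = -1/3*(-283) = 283/3 ≈ 94.333)
(-1291/252 - 994/E(-9))*p = (-1291/252 - 994/(-9))*(283/3) = (-1291*1/252 - 994*(-1/9))*(283/3) = (-1291/252 + 994/9)*(283/3) = (2949/28)*(283/3) = 278189/28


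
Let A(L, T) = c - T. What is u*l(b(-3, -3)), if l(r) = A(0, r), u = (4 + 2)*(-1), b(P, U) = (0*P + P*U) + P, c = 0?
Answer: 36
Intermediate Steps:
b(P, U) = P + P*U (b(P, U) = (0 + P*U) + P = P*U + P = P + P*U)
A(L, T) = -T (A(L, T) = 0 - T = -T)
u = -6 (u = 6*(-1) = -6)
l(r) = -r
u*l(b(-3, -3)) = -(-6)*(-3*(1 - 3)) = -(-6)*(-3*(-2)) = -(-6)*6 = -6*(-6) = 36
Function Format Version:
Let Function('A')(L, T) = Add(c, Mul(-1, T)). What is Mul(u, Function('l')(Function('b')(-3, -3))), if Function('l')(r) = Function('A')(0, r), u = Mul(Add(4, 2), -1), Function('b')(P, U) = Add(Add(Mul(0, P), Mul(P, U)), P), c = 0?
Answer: 36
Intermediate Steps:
Function('b')(P, U) = Add(P, Mul(P, U)) (Function('b')(P, U) = Add(Add(0, Mul(P, U)), P) = Add(Mul(P, U), P) = Add(P, Mul(P, U)))
Function('A')(L, T) = Mul(-1, T) (Function('A')(L, T) = Add(0, Mul(-1, T)) = Mul(-1, T))
u = -6 (u = Mul(6, -1) = -6)
Function('l')(r) = Mul(-1, r)
Mul(u, Function('l')(Function('b')(-3, -3))) = Mul(-6, Mul(-1, Mul(-3, Add(1, -3)))) = Mul(-6, Mul(-1, Mul(-3, -2))) = Mul(-6, Mul(-1, 6)) = Mul(-6, -6) = 36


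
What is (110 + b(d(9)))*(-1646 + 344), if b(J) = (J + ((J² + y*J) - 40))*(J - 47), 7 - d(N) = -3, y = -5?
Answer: 820260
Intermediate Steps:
d(N) = 10 (d(N) = 7 - 1*(-3) = 7 + 3 = 10)
b(J) = (-47 + J)*(-40 + J² - 4*J) (b(J) = (J + ((J² - 5*J) - 40))*(J - 47) = (J + (-40 + J² - 5*J))*(-47 + J) = (-40 + J² - 4*J)*(-47 + J) = (-47 + J)*(-40 + J² - 4*J))
(110 + b(d(9)))*(-1646 + 344) = (110 + (1880 + 10³ - 51*10² + 148*10))*(-1646 + 344) = (110 + (1880 + 1000 - 51*100 + 1480))*(-1302) = (110 + (1880 + 1000 - 5100 + 1480))*(-1302) = (110 - 740)*(-1302) = -630*(-1302) = 820260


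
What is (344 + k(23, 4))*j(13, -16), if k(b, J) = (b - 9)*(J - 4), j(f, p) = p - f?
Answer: -9976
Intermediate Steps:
k(b, J) = (-9 + b)*(-4 + J)
(344 + k(23, 4))*j(13, -16) = (344 + (36 - 9*4 - 4*23 + 4*23))*(-16 - 1*13) = (344 + (36 - 36 - 92 + 92))*(-16 - 13) = (344 + 0)*(-29) = 344*(-29) = -9976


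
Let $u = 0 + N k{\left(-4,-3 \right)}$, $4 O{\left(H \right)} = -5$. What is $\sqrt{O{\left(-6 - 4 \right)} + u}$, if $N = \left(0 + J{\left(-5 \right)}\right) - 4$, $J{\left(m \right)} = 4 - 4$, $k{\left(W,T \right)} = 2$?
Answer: $\frac{i \sqrt{37}}{2} \approx 3.0414 i$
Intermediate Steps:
$J{\left(m \right)} = 0$
$O{\left(H \right)} = - \frac{5}{4}$ ($O{\left(H \right)} = \frac{1}{4} \left(-5\right) = - \frac{5}{4}$)
$N = -4$ ($N = \left(0 + 0\right) - 4 = 0 - 4 = -4$)
$u = -8$ ($u = 0 - 8 = -8$)
$\sqrt{O{\left(-6 - 4 \right)} + u} = \sqrt{- \frac{5}{4} - 8} = \sqrt{- \frac{37}{4}} = \frac{i \sqrt{37}}{2}$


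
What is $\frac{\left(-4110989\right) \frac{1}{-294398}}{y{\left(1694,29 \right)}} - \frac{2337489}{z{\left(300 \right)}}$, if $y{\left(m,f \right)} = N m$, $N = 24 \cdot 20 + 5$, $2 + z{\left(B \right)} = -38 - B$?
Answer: $\frac{14134471856137631}{2055932848970} \approx 6875.0$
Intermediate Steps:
$z{\left(B \right)} = -40 - B$ ($z{\left(B \right)} = -2 - \left(38 + B\right) = -40 - B$)
$N = 485$ ($N = 480 + 5 = 485$)
$y{\left(m,f \right)} = 485 m$
$\frac{\left(-4110989\right) \frac{1}{-294398}}{y{\left(1694,29 \right)}} - \frac{2337489}{z{\left(300 \right)}} = \frac{\left(-4110989\right) \frac{1}{-294398}}{485 \cdot 1694} - \frac{2337489}{-40 - 300} = \frac{\left(-4110989\right) \left(- \frac{1}{294398}\right)}{821590} - \frac{2337489}{-40 - 300} = \frac{4110989}{294398} \cdot \frac{1}{821590} - \frac{2337489}{-340} = \frac{4110989}{241874452820} - - \frac{2337489}{340} = \frac{4110989}{241874452820} + \frac{2337489}{340} = \frac{14134471856137631}{2055932848970}$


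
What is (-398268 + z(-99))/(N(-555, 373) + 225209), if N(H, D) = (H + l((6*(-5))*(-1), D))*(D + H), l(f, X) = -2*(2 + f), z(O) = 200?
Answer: -398068/337867 ≈ -1.1782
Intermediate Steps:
l(f, X) = -4 - 2*f
N(H, D) = (-64 + H)*(D + H) (N(H, D) = (H + (-4 - 2*6*(-5)*(-1)))*(D + H) = (H + (-4 - (-60)*(-1)))*(D + H) = (H + (-4 - 2*30))*(D + H) = (H + (-4 - 60))*(D + H) = (H - 64)*(D + H) = (-64 + H)*(D + H))
(-398268 + z(-99))/(N(-555, 373) + 225209) = (-398268 + 200)/(((-555)² - 64*373 - 64*(-555) + 373*(-555)) + 225209) = -398068/((308025 - 23872 + 35520 - 207015) + 225209) = -398068/(112658 + 225209) = -398068/337867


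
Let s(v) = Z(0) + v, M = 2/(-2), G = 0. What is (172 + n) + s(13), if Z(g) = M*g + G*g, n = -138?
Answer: 47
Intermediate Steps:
M = -1 (M = 2*(-1/2) = -1)
Z(g) = -g (Z(g) = -g + 0*g = -g + 0 = -g)
s(v) = v (s(v) = -1*0 + v = 0 + v = v)
(172 + n) + s(13) = (172 - 138) + 13 = 34 + 13 = 47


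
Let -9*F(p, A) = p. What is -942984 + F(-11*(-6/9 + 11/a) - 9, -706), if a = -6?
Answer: -16973749/18 ≈ -9.4299e+5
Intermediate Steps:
F(p, A) = -p/9
-942984 + F(-11*(-6/9 + 11/a) - 9, -706) = -942984 - (-11*(-6/9 + 11/(-6)) - 9)/9 = -942984 - (-11*(-6*1/9 + 11*(-1/6)) - 9)/9 = -942984 - (-11*(-2/3 - 11/6) - 9)/9 = -942984 - (-11*(-5/2) - 9)/9 = -942984 - (55/2 - 9)/9 = -942984 - 1/9*37/2 = -942984 - 37/18 = -16973749/18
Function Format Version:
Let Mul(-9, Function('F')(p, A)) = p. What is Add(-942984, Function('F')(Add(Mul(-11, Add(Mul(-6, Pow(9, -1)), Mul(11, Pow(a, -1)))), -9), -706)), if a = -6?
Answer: Rational(-16973749, 18) ≈ -9.4299e+5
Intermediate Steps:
Function('F')(p, A) = Mul(Rational(-1, 9), p)
Add(-942984, Function('F')(Add(Mul(-11, Add(Mul(-6, Pow(9, -1)), Mul(11, Pow(a, -1)))), -9), -706)) = Add(-942984, Mul(Rational(-1, 9), Add(Mul(-11, Add(Mul(-6, Pow(9, -1)), Mul(11, Pow(-6, -1)))), -9))) = Add(-942984, Mul(Rational(-1, 9), Add(Mul(-11, Add(Mul(-6, Rational(1, 9)), Mul(11, Rational(-1, 6)))), -9))) = Add(-942984, Mul(Rational(-1, 9), Add(Mul(-11, Add(Rational(-2, 3), Rational(-11, 6))), -9))) = Add(-942984, Mul(Rational(-1, 9), Add(Mul(-11, Rational(-5, 2)), -9))) = Add(-942984, Mul(Rational(-1, 9), Add(Rational(55, 2), -9))) = Add(-942984, Mul(Rational(-1, 9), Rational(37, 2))) = Add(-942984, Rational(-37, 18)) = Rational(-16973749, 18)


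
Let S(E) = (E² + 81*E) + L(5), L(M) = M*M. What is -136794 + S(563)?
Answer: 225803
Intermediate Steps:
L(M) = M²
S(E) = 25 + E² + 81*E (S(E) = (E² + 81*E) + 5² = (E² + 81*E) + 25 = 25 + E² + 81*E)
-136794 + S(563) = -136794 + (25 + 563² + 81*563) = -136794 + (25 + 316969 + 45603) = -136794 + 362597 = 225803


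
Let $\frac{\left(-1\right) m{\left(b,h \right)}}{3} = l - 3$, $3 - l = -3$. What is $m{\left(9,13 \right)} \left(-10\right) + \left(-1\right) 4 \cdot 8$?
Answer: $58$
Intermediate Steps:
$l = 6$ ($l = 3 - -3 = 3 + 3 = 6$)
$m{\left(b,h \right)} = -9$ ($m{\left(b,h \right)} = - 3 \left(6 - 3\right) = \left(-3\right) 3 = -9$)
$m{\left(9,13 \right)} \left(-10\right) + \left(-1\right) 4 \cdot 8 = \left(-9\right) \left(-10\right) + \left(-1\right) 4 \cdot 8 = 90 - 32 = 58$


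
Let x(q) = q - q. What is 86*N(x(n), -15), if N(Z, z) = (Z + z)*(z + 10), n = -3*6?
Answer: 6450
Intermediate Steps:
n = -18
x(q) = 0
N(Z, z) = (10 + z)*(Z + z) (N(Z, z) = (Z + z)*(10 + z) = (10 + z)*(Z + z))
86*N(x(n), -15) = 86*((-15)² + 10*0 + 10*(-15) + 0*(-15)) = 86*(225 + 0 - 150 + 0) = 86*75 = 6450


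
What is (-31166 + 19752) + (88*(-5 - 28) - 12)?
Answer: -14330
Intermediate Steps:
(-31166 + 19752) + (88*(-5 - 28) - 12) = -11414 + (88*(-33) - 12) = -11414 + (-2904 - 12) = -11414 - 2916 = -14330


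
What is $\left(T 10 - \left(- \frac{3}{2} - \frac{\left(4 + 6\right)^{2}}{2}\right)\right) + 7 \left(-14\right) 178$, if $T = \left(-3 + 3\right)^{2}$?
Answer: $- \frac{34785}{2} \approx -17393.0$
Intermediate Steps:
$T = 0$ ($T = 0^{2} = 0$)
$\left(T 10 - \left(- \frac{3}{2} - \frac{\left(4 + 6\right)^{2}}{2}\right)\right) + 7 \left(-14\right) 178 = \left(0 \cdot 10 - \left(- \frac{3}{2} - \frac{\left(4 + 6\right)^{2}}{2}\right)\right) + 7 \left(-14\right) 178 = \left(0 - \left(- \frac{3}{2} - 10^{2} \cdot \frac{1}{2}\right)\right) - 17444 = \left(0 + \left(\frac{3}{2} + 100 \cdot \frac{1}{2}\right)\right) - 17444 = \left(0 + \left(\frac{3}{2} + 50\right)\right) - 17444 = \left(0 + \frac{103}{2}\right) - 17444 = \frac{103}{2} - 17444 = - \frac{34785}{2}$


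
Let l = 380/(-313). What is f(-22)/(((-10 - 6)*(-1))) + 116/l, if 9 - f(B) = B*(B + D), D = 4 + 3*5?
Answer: -150647/1520 ≈ -99.110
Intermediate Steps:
l = -380/313 (l = 380*(-1/313) = -380/313 ≈ -1.2141)
D = 19 (D = 4 + 15 = 19)
f(B) = 9 - B*(19 + B) (f(B) = 9 - B*(B + 19) = 9 - B*(19 + B))
f(-22)/(((-10 - 6)*(-1))) + 116/l = (9 - 1*(-22)**2 - 19*(-22))/(((-10 - 6)*(-1))) + 116/(-380/313) = (9 - 1*484 + 418)/((-16*(-1))) + 116*(-313/380) = (9 - 484 + 418)/16 - 9077/95 = -57*1/16 - 9077/95 = -57/16 - 9077/95 = -150647/1520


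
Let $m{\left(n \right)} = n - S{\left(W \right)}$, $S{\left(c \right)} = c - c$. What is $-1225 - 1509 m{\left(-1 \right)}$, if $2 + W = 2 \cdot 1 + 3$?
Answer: $284$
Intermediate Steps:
$W = 3$ ($W = -2 + \left(2 \cdot 1 + 3\right) = -2 + \left(2 + 3\right) = -2 + 5 = 3$)
$S{\left(c \right)} = 0$
$m{\left(n \right)} = n$ ($m{\left(n \right)} = n - 0 = n + 0 = n$)
$-1225 - 1509 m{\left(-1 \right)} = -1225 - -1509 = -1225 + 1509 = 284$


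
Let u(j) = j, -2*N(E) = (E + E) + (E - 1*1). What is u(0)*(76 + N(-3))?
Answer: 0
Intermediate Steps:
N(E) = ½ - 3*E/2 (N(E) = -((E + E) + (E - 1*1))/2 = -(2*E + (E - 1))/2 = -(2*E + (-1 + E))/2 = -(-1 + 3*E)/2 = ½ - 3*E/2)
u(0)*(76 + N(-3)) = 0*(76 + (½ - 3/2*(-3))) = 0*(76 + (½ + 9/2)) = 0*(76 + 5) = 0*81 = 0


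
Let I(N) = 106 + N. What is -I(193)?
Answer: -299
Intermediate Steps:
-I(193) = -(106 + 193) = -1*299 = -299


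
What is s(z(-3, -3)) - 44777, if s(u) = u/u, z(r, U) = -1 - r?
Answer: -44776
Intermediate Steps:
s(u) = 1
s(z(-3, -3)) - 44777 = 1 - 44777 = -44776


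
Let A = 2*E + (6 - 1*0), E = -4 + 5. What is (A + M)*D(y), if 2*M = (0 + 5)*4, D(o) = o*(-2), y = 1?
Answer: -36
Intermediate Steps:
E = 1
D(o) = -2*o
M = 10 (M = ((0 + 5)*4)/2 = (5*4)/2 = (½)*20 = 10)
A = 8 (A = 2*1 + (6 - 1*0) = 2 + (6 + 0) = 2 + 6 = 8)
(A + M)*D(y) = (8 + 10)*(-2*1) = 18*(-2) = -36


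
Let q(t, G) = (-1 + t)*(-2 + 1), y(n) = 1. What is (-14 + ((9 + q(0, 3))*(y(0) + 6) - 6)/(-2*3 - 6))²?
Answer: 3364/9 ≈ 373.78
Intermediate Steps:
q(t, G) = 1 - t (q(t, G) = (-1 + t)*(-1) = 1 - t)
(-14 + ((9 + q(0, 3))*(y(0) + 6) - 6)/(-2*3 - 6))² = (-14 + ((9 + (1 - 1*0))*(1 + 6) - 6)/(-2*3 - 6))² = (-14 + ((9 + (1 + 0))*7 - 6)/(-6 - 6))² = (-14 + ((9 + 1)*7 - 6)/(-12))² = (-14 + (10*7 - 6)*(-1/12))² = (-14 + (70 - 6)*(-1/12))² = (-14 + 64*(-1/12))² = (-14 - 16/3)² = (-58/3)² = 3364/9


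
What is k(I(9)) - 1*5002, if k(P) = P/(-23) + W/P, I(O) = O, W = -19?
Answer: -1035932/207 ≈ -5004.5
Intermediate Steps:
k(P) = -19/P - P/23 (k(P) = P/(-23) - 19/P = P*(-1/23) - 19/P = -P/23 - 19/P = -19/P - P/23)
k(I(9)) - 1*5002 = (-19/9 - 1/23*9) - 1*5002 = (-19*1/9 - 9/23) - 5002 = (-19/9 - 9/23) - 5002 = -518/207 - 5002 = -1035932/207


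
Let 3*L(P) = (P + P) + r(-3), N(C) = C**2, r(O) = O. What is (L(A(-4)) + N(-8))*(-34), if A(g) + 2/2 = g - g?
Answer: -6358/3 ≈ -2119.3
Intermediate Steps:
A(g) = -1 (A(g) = -1 + (g - g) = -1 + 0 = -1)
L(P) = -1 + 2*P/3 (L(P) = ((P + P) - 3)/3 = (2*P - 3)/3 = (-3 + 2*P)/3 = -1 + 2*P/3)
(L(A(-4)) + N(-8))*(-34) = ((-1 + (2/3)*(-1)) + (-8)**2)*(-34) = ((-1 - 2/3) + 64)*(-34) = (-5/3 + 64)*(-34) = (187/3)*(-34) = -6358/3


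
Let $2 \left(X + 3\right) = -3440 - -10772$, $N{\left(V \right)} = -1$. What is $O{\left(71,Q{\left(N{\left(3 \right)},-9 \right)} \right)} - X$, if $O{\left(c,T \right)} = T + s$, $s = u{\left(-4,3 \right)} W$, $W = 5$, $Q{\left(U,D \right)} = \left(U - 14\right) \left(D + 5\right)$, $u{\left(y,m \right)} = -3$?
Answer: $-3618$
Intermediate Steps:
$Q{\left(U,D \right)} = \left(-14 + U\right) \left(5 + D\right)$
$s = -15$ ($s = \left(-3\right) 5 = -15$)
$O{\left(c,T \right)} = -15 + T$ ($O{\left(c,T \right)} = T - 15 = -15 + T$)
$X = 3663$ ($X = -3 + \frac{-3440 - -10772}{2} = -3 + \frac{-3440 + 10772}{2} = -3 + \frac{1}{2} \cdot 7332 = -3 + 3666 = 3663$)
$O{\left(71,Q{\left(N{\left(3 \right)},-9 \right)} \right)} - X = \left(-15 - -60\right) - 3663 = \left(-15 + \left(-70 + 126 - 5 + 9\right)\right) - 3663 = \left(-15 + 60\right) - 3663 = 45 - 3663 = -3618$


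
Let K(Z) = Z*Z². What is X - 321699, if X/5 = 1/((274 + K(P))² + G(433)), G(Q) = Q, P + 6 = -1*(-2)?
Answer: -14326221562/44533 ≈ -3.2170e+5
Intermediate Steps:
P = -4 (P = -6 - 1*(-2) = -6 + 2 = -4)
K(Z) = Z³
X = 5/44533 (X = 5/((274 + (-4)³)² + 433) = 5/((274 - 64)² + 433) = 5/(210² + 433) = 5/(44100 + 433) = 5/44533 ≈ 0.00011228)
X - 321699 = 5/44533 - 321699 = -14326221562/44533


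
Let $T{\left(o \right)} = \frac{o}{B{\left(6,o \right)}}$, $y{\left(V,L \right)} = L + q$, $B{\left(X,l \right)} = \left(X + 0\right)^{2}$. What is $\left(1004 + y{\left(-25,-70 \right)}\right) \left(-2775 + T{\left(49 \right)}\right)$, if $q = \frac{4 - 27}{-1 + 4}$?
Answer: $- \frac{277485929}{108} \approx -2.5693 \cdot 10^{6}$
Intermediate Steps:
$B{\left(X,l \right)} = X^{2}$
$q = - \frac{23}{3} \approx -7.6667$
$y{\left(V,L \right)} = - \frac{23}{3} + L$ ($y{\left(V,L \right)} = L - \frac{23}{3} = - \frac{23}{3} + L$)
$T{\left(o \right)} = \frac{o}{36}$ ($T{\left(o \right)} = \frac{o}{6^{2}} = \frac{o}{36}$)
$\left(1004 + y{\left(-25,-70 \right)}\right) \left(-2775 + T{\left(49 \right)}\right) = \left(1004 - \frac{233}{3}\right) \left(-2775 + \frac{1}{36} \cdot 49\right) = \left(1004 - \frac{233}{3}\right) \left(-2775 + \frac{49}{36}\right) = \frac{2779}{3} \left(- \frac{99851}{36}\right) = - \frac{277485929}{108}$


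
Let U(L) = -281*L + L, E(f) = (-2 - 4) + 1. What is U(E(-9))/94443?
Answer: 1400/94443 ≈ 0.014824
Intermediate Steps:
E(f) = -5 (E(f) = -6 + 1 = -5)
U(L) = -280*L
U(E(-9))/94443 = -280*(-5)/94443 = 1400*(1/94443) = 1400/94443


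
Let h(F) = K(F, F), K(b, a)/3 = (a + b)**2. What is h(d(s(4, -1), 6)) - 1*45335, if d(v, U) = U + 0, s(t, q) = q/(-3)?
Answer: -44903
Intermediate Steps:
s(t, q) = -q/3 (s(t, q) = q*(-1/3) = -q/3)
d(v, U) = U
K(b, a) = 3*(a + b)**2
h(F) = 12*F**2 (h(F) = 3*(F + F)**2 = 3*(2*F)**2 = 3*(4*F**2) = 12*F**2)
h(d(s(4, -1), 6)) - 1*45335 = 12*6**2 - 1*45335 = 12*36 - 45335 = 432 - 45335 = -44903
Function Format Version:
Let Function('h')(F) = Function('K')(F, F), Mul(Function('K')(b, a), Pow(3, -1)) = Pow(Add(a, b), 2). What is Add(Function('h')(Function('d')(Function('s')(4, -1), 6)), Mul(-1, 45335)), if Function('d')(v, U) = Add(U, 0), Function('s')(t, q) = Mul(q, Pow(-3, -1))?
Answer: -44903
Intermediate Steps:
Function('s')(t, q) = Mul(Rational(-1, 3), q) (Function('s')(t, q) = Mul(q, Rational(-1, 3)) = Mul(Rational(-1, 3), q))
Function('d')(v, U) = U
Function('K')(b, a) = Mul(3, Pow(Add(a, b), 2))
Function('h')(F) = Mul(12, Pow(F, 2)) (Function('h')(F) = Mul(3, Pow(Add(F, F), 2)) = Mul(3, Pow(Mul(2, F), 2)) = Mul(3, Mul(4, Pow(F, 2))) = Mul(12, Pow(F, 2)))
Add(Function('h')(Function('d')(Function('s')(4, -1), 6)), Mul(-1, 45335)) = Add(Mul(12, Pow(6, 2)), Mul(-1, 45335)) = Add(Mul(12, 36), -45335) = Add(432, -45335) = -44903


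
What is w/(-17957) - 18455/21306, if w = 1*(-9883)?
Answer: -120829237/382591842 ≈ -0.31582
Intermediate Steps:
w = -9883
w/(-17957) - 18455/21306 = -9883/(-17957) - 18455/21306 = -9883*(-1/17957) - 18455*1/21306 = 9883/17957 - 18455/21306 = -120829237/382591842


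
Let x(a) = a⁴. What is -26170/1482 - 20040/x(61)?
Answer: -181187679125/10259768181 ≈ -17.660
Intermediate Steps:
-26170/1482 - 20040/x(61) = -26170/1482 - 20040/(61⁴) = -26170*1/1482 - 20040/13845841 = -13085/741 - 20040*1/13845841 = -13085/741 - 20040/13845841 = -181187679125/10259768181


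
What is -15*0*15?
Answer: 0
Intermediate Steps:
-15*0*15 = 0*15 = 0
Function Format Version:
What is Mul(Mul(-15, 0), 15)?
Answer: 0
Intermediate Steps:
Mul(Mul(-15, 0), 15) = Mul(0, 15) = 0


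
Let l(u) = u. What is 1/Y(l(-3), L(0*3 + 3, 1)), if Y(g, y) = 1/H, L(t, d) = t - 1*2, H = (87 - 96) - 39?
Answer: -48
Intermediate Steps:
H = -48 (H = -9 - 39 = -48)
L(t, d) = -2 + t (L(t, d) = t - 2 = -2 + t)
Y(g, y) = -1/48 (Y(g, y) = 1/(-48) = -1/48)
1/Y(l(-3), L(0*3 + 3, 1)) = 1/(-1/48) = -48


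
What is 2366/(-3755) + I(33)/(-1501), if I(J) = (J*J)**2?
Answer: -4456684721/5636255 ≈ -790.72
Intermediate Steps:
I(J) = J**4 (I(J) = (J**2)**2 = J**4)
2366/(-3755) + I(33)/(-1501) = 2366/(-3755) + 33**4/(-1501) = 2366*(-1/3755) + 1185921*(-1/1501) = -2366/3755 - 1185921/1501 = -4456684721/5636255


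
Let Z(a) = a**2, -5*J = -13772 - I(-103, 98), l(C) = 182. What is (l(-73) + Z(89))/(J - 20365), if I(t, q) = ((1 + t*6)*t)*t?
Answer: -40515/6633806 ≈ -0.0061074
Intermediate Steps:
I(t, q) = t**2*(1 + 6*t) (I(t, q) = ((1 + 6*t)*t)*t = (t*(1 + 6*t))*t = t**2*(1 + 6*t))
J = -6531981/5 (J = -(-13772 - (-103)**2*(1 + 6*(-103)))/5 = -(-13772 - 10609*(1 - 618))/5 = -(-13772 - 10609*(-617))/5 = -(-13772 - 1*(-6545753))/5 = -(-13772 + 6545753)/5 = -1/5*6531981 = -6531981/5 ≈ -1.3064e+6)
(l(-73) + Z(89))/(J - 20365) = (182 + 89**2)/(-6531981/5 - 20365) = (182 + 7921)/(-6633806/5) = 8103*(-5/6633806) = -40515/6633806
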